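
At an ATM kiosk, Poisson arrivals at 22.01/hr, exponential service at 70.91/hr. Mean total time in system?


W = 1/(μ−λ) = 1/(70.91 − 22.01) = 1/48.90 = 0.02045 hr

Final: 0.02045 hr


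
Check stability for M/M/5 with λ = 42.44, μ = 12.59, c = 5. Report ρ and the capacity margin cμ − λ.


Total capacity cμ = 5·12.59 = 62.95/hr
ρ = λ/(cμ) = 42.44/62.95 = 0.6742
Stable ⇔ ρ < 1: YES
Spare capacity = cμ − λ = 62.95 − 42.44 = 20.51/hr

Final: ρ = 0.6742; stable; margin = 20.51/hr


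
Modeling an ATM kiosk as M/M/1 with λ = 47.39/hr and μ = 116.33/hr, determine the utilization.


ρ = λ/μ = 47.39/116.33 = 0.4074

Final: 0.4074


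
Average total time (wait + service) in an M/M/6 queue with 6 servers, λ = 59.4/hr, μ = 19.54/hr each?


a = 3.0399; ρ = 0.5067; P₀ = 0.046980
Lq = P₀·a^c·ρ/(c!(1−ρ)²) = 0.10719
Wq = Lq/λ = 0.10719/59.4 = 0.001805 hr
W = Wq + 1/μ = 0.001805 + 0.05118 = 0.05298 hr

Final: 0.05298 hr


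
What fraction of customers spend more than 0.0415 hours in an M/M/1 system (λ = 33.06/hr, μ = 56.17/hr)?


W ~ Exponential(μ−λ) for M/M/1.
μ − λ = 56.17 − 33.06 = 23.1100
P(W > t) = e^{−(μ−λ)t} = e^{−0.9591} = 0.383251

Final: 0.383251


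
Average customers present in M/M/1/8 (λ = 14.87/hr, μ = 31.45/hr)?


ρ = 14.87/31.45 = 0.4728
L = ρ[1 − (K+1)ρ^K + Kρ^(K+1)] / [(1−ρ)(1−ρ^(K+1))]
Numerator: 0.4728·(1 − 9·0.002498 + 8·0.001181) = 0.466653
Denominator: (0.5272)·(0.998819) = 0.526563
L = 0.466653/0.526563 = 0.8862

Final: 0.8862


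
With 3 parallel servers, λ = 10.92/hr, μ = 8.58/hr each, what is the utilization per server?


ρ = λ/(cμ) = 10.92/(3·8.58) = 10.92/25.74 = 0.4242

Final: 0.4242


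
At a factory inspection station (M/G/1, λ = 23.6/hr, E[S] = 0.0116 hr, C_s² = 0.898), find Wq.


ρ = λ·E[S] = 23.6·0.0116 = 0.2738
E[S²] = E[S]²(1+C_s²) = 0.0116²·(1+0.898) = 0.0002554
Wq = λ·E[S²]/(2(1−ρ)) = 23.6·0.0002554/(2·0.7262) = 0.004150 hr

Final: 0.004150 hr


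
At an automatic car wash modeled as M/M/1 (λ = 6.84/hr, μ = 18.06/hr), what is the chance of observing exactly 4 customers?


ρ = 6.84/18.06 = 0.3787
P_n = (1−ρ)·ρ^n = (1 − 0.3787)·0.3787^4 = 0.6213·0.020576 = 0.012783

Final: 0.012783


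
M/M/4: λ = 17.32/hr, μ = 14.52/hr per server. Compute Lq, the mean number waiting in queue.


a = λ/μ = 1.1928; ρ = a/4 = 0.2982
P₀ = 0.302358
Lq = P₀·a^c·ρ / (c!·(1−ρ)²) = 0.302358·2.02453·0.2982/(24·0.49251)
= 0.01544

Final: 0.01544


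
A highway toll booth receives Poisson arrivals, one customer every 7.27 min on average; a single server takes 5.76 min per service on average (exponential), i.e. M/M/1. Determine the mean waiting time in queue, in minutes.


λ = 60/7.27 = 8.2531 /hr
μ = 60/5.76 = 10.4167 /hr
ρ = λ/μ = 8.2531/10.4167 = 0.7923
Wq = ρ/(μ−λ) = 0.7923/(10.4167−8.2531) = 0.36620 hr
In minutes: 0.36620·60 = 21.972 min

Final: 21.972 min


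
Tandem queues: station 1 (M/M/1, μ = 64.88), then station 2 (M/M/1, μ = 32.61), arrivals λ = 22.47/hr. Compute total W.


Each node sees arrival rate λ = 22.47/hr (tandem ⇒ throughput preserved).
W₁ = 1/(μ₁−λ) = 1/(64.88−22.47) = 0.02358 hr
W₂ = 1/(μ₂−λ) = 1/(32.61−22.47) = 0.09862 hr
W_total = W₁ + W₂ = 0.02358 + 0.09862 = 0.12220 hr

Final: 0.12220 hr


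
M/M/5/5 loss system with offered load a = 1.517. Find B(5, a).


B(c,a) = (a^c/c!) / Σ_{k=0}^{c} a^k/k!
a^5/5! = 0.066949
Σ terms (k=0..5): 1.00000 + 1.51700 + 1.15064 + 0.58184 + 0.22066 + 0.06695 = 4.537100
B = 0.066949/4.537100 = 0.014756

Final: 0.014756


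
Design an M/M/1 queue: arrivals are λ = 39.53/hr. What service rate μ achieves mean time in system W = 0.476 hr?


W = 1/(μ−λ) ⇒ μ − λ = 1/W = 1/0.476 = 2.1008
μ = λ + 1/W = 39.53 + 2.1008 = 41.6308 per hr

Final: 41.6308 /hr


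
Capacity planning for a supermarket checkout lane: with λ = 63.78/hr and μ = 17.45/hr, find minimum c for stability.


Stability requires cμ > λ ⇔ c > λ/μ.
λ/μ = 63.78/17.45 = 3.6550
Minimum integer c = ⌊3.6550⌋ + 1 = 4
Check: 4·17.45 = 69.80 > 63.78, while 3·17.45 = 52.35 ≤ 63.78

Final: 4 servers


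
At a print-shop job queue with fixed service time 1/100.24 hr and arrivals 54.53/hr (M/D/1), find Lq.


ρ = 54.53/100.24 = 0.5440
M/D/1: Lq = ρ²/(2(1−ρ)) = 0.2959/(2·0.4560) = 0.32448

Final: 0.32448


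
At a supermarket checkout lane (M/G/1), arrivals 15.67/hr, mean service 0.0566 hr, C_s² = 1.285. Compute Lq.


ρ = λ·E[S] = 15.67·0.0566 = 0.8869
Lq = ρ²(1+C_s²)/(2(1−ρ)) = 0.7866·(1+1.285)/(2·0.1131)
= 0.7866·2.2850/0.2262 = 7.94784

Final: 7.94784


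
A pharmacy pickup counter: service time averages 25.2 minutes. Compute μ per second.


μ = 1/(service time) in consistent units.
1 second = 0.0166667 min, so μ = 0.0166667/25.2 = 0.0006614 per second

Final: 0.0006614 /sec


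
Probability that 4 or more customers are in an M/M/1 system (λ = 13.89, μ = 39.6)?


ρ = 13.89/39.6 = 0.3508
P(N ≥ n) = ρ^n = 0.3508^4 = 0.015137

Final: 0.015137


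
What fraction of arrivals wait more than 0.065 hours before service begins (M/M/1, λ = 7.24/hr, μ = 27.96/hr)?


ρ = 7.24/27.96 = 0.2589
P(Wq > t) = ρ·e^{−(μ−λ)t} = 0.2589·e^{−1.3468}
= 0.2589·0.260071 = 0.067343

Final: 0.067343


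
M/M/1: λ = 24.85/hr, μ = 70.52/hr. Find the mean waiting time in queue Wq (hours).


ρ = 24.85/70.52 = 0.3524
Wq = ρ/(μ−λ) = 0.3524/(70.52 − 24.85) = 0.3524/45.67 = 0.007716 hr

Final: 0.007716 hr


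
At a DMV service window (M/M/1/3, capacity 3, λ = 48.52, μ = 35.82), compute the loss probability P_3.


ρ = λ/μ = 48.52/35.82 = 1.3546
P_K = (1−ρ)ρ^K/(1−ρ^(K+1)) = (-0.3546·2.485339)/(1 − 3.366517)
= -0.881178/-2.366517 = 0.372352

Final: 0.372352


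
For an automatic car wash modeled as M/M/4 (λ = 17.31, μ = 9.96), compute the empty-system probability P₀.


a = λ/μ = 17.31/9.96 = 1.7380; ρ = a/c = 0.4345
Σ_{k=0}^{3} a^k/k! (terms k=0..3) = 1.00000 + 1.73795 + 1.51024 + 0.87491 = 5.12310
Tail: a^4/(4!(1−ρ)) = 9.12328/(24·0.5655) = 0.67220
P₀ = 1/(5.12310 + 0.67220) = 1/5.79530 = 0.172554

Final: 0.172554


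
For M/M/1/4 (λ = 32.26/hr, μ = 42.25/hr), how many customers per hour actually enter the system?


ρ = 0.7636; P_K = (1−ρ)ρ^4/(1−ρ^5) = 0.108538
λ_eff = λ(1 − P_K) = 32.26·(1 − 0.108538) = 32.26·0.891462 = 28.7586 /hr

Final: 28.7586 /hr


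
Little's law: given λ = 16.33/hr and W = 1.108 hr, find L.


L = λW = 16.33·1.108 = 18.0936

Final: 18.0936


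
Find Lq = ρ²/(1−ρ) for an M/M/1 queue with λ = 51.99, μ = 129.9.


ρ = 51.99/129.9 = 0.4002
Lq = ρ²/(1−ρ) = 0.1602/0.5998 = 0.2671

Final: 0.2671


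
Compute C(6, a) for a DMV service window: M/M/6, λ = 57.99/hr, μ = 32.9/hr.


a = λ/μ = 1.7626; ρ = a/6 = 0.2938
P₀ = 0.171479 (from M/M/c formula)
C(c,a) = [a^c/(c!(1−ρ))]·P₀ = [29.98771/(720·0.7062)]·0.171479
= 0.05897·0.171479 = 0.010113

Final: 0.010113


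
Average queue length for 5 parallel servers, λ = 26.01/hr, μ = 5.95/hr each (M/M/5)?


a = λ/μ = 4.3714; ρ = a/5 = 0.8743
P₀ = 0.006672
Lq = P₀·a^c·ρ / (c!·(1−ρ)²) = 0.006672·1596.30889·0.8743/(120·0.01580)
= 4.90994

Final: 4.90994


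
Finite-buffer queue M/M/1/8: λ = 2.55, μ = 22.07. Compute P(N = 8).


ρ = λ/μ = 2.55/22.07 = 0.1155
P_K = (1−ρ)ρ^K/(1−ρ^(K+1)) = (0.8845·0.00000003176)/(1 − 0.000000003670)
= 0.00000002809/1.000000 = 0.00000002809

Final: 0.00000002809


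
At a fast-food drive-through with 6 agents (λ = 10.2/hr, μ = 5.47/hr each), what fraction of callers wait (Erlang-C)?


a = λ/μ = 1.8647; ρ = a/6 = 0.3108
P₀ = 0.154791 (from M/M/c formula)
C(c,a) = [a^c/(c!(1−ρ))]·P₀ = [42.04139/(720·0.6892)]·0.154791
= 0.08472·0.154791 = 0.013114

Final: 0.013114


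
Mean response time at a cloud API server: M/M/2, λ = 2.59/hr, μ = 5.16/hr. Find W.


a = 0.5019; ρ = 0.2510; P₀ = 0.598761
Lq = P₀·a^c·ρ/(c!(1−ρ)²) = 0.03374
Wq = Lq/λ = 0.03374/2.59 = 0.01303 hr
W = Wq + 1/μ = 0.01303 + 0.19380 = 0.20683 hr

Final: 0.20683 hr


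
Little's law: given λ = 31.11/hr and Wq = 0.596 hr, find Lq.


Lq = λWq = 31.11·0.596 = 18.5416

Final: 18.5416


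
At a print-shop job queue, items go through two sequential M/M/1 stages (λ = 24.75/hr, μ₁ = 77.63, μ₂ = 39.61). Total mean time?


Each node sees arrival rate λ = 24.75/hr (tandem ⇒ throughput preserved).
W₁ = 1/(μ₁−λ) = 1/(77.63−24.75) = 0.01891 hr
W₂ = 1/(μ₂−λ) = 1/(39.61−24.75) = 0.06729 hr
W_total = W₁ + W₂ = 0.01891 + 0.06729 = 0.08621 hr

Final: 0.08621 hr


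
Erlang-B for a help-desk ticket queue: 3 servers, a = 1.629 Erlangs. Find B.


B(c,a) = (a^c/c!) / Σ_{k=0}^{c} a^k/k!
a^3/3! = 0.720464
Σ terms (k=0..3): 1.00000 + 1.62900 + 1.32682 + 0.72046 = 4.676284
B = 0.720464/4.676284 = 0.154068

Final: 0.154068


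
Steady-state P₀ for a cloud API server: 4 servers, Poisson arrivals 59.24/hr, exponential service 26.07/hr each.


a = λ/μ = 59.24/26.07 = 2.2723; ρ = a/c = 0.5681
Σ_{k=0}^{3} a^k/k! (terms k=0..3) = 1.00000 + 2.27234 + 2.58177 + 1.95556 = 7.80968
Tail: a^4/(4!(1−ρ)) = 26.66221/(24·0.4319) = 2.57210
P₀ = 1/(7.80968 + 2.57210) = 1/10.38177 = 0.096323

Final: 0.096323


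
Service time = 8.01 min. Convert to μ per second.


μ = 1/(service time) in consistent units.
1 second = 0.0166667 min, so μ = 0.0166667/8.01 = 0.002081 per second

Final: 0.002081 /sec


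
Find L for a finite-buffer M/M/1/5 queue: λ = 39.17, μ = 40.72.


ρ = 39.17/40.72 = 0.9619
L = ρ[1 − (K+1)ρ^K + Kρ^(K+1)] / [(1−ρ)(1−ρ^(K+1))]
Numerator: 0.9619·(1 − 6·0.823624 + 5·0.792273) = 0.018874
Denominator: (0.03806)·(0.207727) = 0.007907
L = 0.018874/0.007907 = 2.3869

Final: 2.3869


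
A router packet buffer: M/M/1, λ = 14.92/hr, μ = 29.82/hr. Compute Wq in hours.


ρ = 14.92/29.82 = 0.5003
Wq = ρ/(μ−λ) = 0.5003/(29.82 − 14.92) = 0.5003/14.90 = 0.03358 hr

Final: 0.03358 hr


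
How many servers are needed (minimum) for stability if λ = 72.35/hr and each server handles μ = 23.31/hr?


Stability requires cμ > λ ⇔ c > λ/μ.
λ/μ = 72.35/23.31 = 3.1038
Minimum integer c = ⌊3.1038⌋ + 1 = 4
Check: 4·23.31 = 93.24 > 72.35, while 3·23.31 = 69.93 ≤ 72.35

Final: 4 servers


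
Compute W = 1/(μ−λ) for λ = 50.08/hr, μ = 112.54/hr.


W = 1/(μ−λ) = 1/(112.54 − 50.08) = 1/62.46 = 0.01601 hr

Final: 0.01601 hr


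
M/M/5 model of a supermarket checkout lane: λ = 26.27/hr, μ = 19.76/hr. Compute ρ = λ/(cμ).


ρ = λ/(cμ) = 26.27/(5·19.76) = 26.27/98.80 = 0.2659

Final: 0.2659


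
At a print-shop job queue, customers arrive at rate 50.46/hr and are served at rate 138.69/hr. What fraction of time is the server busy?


ρ = λ/μ = 50.46/138.69 = 0.3638

Final: 0.3638


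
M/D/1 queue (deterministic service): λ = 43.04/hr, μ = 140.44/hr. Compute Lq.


ρ = 43.04/140.44 = 0.3065
M/D/1: Lq = ρ²/(2(1−ρ)) = 0.09392/(2·0.6935) = 0.06771

Final: 0.06771


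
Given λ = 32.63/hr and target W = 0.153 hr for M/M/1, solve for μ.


W = 1/(μ−λ) ⇒ μ − λ = 1/W = 1/0.153 = 6.5359
μ = λ + 1/W = 32.63 + 6.5359 = 39.1659 per hr

Final: 39.1659 /hr


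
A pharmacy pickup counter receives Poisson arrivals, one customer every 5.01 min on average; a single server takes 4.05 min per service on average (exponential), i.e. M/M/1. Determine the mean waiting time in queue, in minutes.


λ = 60/5.01 = 11.9760 /hr
μ = 60/4.05 = 14.8148 /hr
ρ = λ/μ = 11.9760/14.8148 = 0.8084
Wq = ρ/(μ−λ) = 0.8084/(14.8148−11.9760) = 0.28477 hr
In minutes: 0.28477·60 = 17.086 min

Final: 17.086 min


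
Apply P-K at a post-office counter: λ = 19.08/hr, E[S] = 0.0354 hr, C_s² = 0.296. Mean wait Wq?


ρ = λ·E[S] = 19.08·0.0354 = 0.6754
E[S²] = E[S]²(1+C_s²) = 0.0354²·(1+0.296) = 0.001624
Wq = λ·E[S²]/(2(1−ρ)) = 19.08·0.001624/(2·0.3246) = 0.04774 hr

Final: 0.04774 hr


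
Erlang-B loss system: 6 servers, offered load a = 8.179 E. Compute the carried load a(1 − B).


B(6,8.179) = 0.399379 (Erlang-B)
Carried load = a(1 − B) = 8.179·(1 − 0.399379) = 8.179·0.600621 = 4.9125 E

Final: 4.9125 Erlangs


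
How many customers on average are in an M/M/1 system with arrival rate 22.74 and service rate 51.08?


ρ = λ/μ = 22.74/51.08 = 0.4452
L = ρ/(1−ρ) = 0.4452/(1 − 0.4452) = 0.4452/0.5548 = 0.8024

Final: 0.8024


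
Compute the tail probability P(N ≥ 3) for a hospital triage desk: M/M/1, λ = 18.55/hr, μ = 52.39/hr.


ρ = 18.55/52.39 = 0.3541
P(N ≥ n) = ρ^n = 0.3541^3 = 0.044390

Final: 0.044390


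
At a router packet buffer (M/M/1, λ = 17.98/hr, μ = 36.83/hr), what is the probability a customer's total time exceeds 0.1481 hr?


W ~ Exponential(μ−λ) for M/M/1.
μ − λ = 36.83 − 17.98 = 18.8500
P(W > t) = e^{−(μ−λ)t} = e^{−2.7917} = 0.061318

Final: 0.061318


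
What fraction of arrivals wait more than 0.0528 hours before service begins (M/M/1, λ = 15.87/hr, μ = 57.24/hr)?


ρ = 15.87/57.24 = 0.2773
P(Wq > t) = ρ·e^{−(μ−λ)t} = 0.2773·e^{−2.1843}
= 0.2773·0.112552 = 0.031206

Final: 0.031206


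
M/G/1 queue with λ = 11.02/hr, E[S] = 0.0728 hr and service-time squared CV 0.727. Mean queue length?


ρ = λ·E[S] = 11.02·0.0728 = 0.8023
Lq = ρ²(1+C_s²)/(2(1−ρ)) = 0.6436·(1+0.727)/(2·0.1977)
= 0.6436·1.7270/0.3955 = 2.81051

Final: 2.81051


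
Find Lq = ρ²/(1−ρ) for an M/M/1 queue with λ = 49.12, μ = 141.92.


ρ = 49.12/141.92 = 0.3461
Lq = ρ²/(1−ρ) = 0.1198/0.6539 = 0.1832

Final: 0.1832


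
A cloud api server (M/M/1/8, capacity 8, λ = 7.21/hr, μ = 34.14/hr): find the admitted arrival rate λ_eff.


ρ = 0.2112; P_K = (1−ρ)ρ^8/(1−ρ^9) = 0.000003121
λ_eff = λ(1 − P_K) = 7.21·(1 − 0.000003121) = 7.21·0.999997 = 7.2100 /hr

Final: 7.2100 /hr


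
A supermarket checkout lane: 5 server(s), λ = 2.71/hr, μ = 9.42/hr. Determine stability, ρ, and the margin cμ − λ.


Total capacity cμ = 5·9.42 = 47.10/hr
ρ = λ/(cμ) = 2.71/47.10 = 0.05754
Stable ⇔ ρ < 1: YES
Spare capacity = cμ − λ = 47.10 − 2.71 = 44.39/hr

Final: ρ = 0.05754; stable; margin = 44.39/hr


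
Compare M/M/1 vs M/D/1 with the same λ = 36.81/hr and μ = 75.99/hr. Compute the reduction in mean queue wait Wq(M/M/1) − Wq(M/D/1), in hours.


ρ = 36.81/75.99 = 0.4844
Wq(M/M/1) = ρ/(μ−λ) = 0.4844/39.18 = 0.01236 hr
Wq(M/D/1) = ρ/(2(μ−λ)) = 0.006182 hr
Savings = 0.01236 − 0.006182 = 0.006182 hr

Final: 0.006182 hr


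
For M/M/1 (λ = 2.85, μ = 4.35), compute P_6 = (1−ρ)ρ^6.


ρ = 2.85/4.35 = 0.6552
P_n = (1−ρ)·ρ^n = (1 − 0.6552)·0.6552^6 = 0.3448·0.079092 = 0.027273

Final: 0.027273


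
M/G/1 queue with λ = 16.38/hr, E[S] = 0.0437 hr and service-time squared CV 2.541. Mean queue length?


ρ = λ·E[S] = 16.38·0.0437 = 0.7158
Lq = ρ²(1+C_s²)/(2(1−ρ)) = 0.5124·(1+2.541)/(2·0.2842)
= 0.5124·3.5410/0.5684 = 3.19206

Final: 3.19206


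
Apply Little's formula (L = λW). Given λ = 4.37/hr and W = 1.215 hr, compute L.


L = λW = 4.37·1.215 = 5.3096

Final: 5.3096


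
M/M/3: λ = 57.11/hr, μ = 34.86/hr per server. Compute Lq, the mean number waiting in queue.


a = λ/μ = 1.6383; ρ = a/3 = 0.5461
P₀ = 0.178740
Lq = P₀·a^c·ρ / (c!·(1−ρ)²) = 0.178740·4.39698·0.5461/(6·0.20604)
= 0.34717

Final: 0.34717


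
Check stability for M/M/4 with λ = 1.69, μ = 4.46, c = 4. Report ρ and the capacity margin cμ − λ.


Total capacity cμ = 4·4.46 = 17.84/hr
ρ = λ/(cμ) = 1.69/17.84 = 0.09473
Stable ⇔ ρ < 1: YES
Spare capacity = cμ − λ = 17.84 − 1.69 = 16.15/hr

Final: ρ = 0.09473; stable; margin = 16.15/hr


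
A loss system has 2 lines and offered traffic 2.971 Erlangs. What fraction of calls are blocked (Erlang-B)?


B(c,a) = (a^c/c!) / Σ_{k=0}^{c} a^k/k!
a^2/2! = 4.413420
Σ terms (k=0..2): 1.00000 + 2.97100 + 4.41342 = 8.384421
B = 4.413420/8.384421 = 0.526383

Final: 0.526383


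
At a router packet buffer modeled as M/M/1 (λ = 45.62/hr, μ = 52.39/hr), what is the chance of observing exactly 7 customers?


ρ = 45.62/52.39 = 0.8708
P_n = (1−ρ)·ρ^n = (1 − 0.8708)·0.8708^7 = 0.1292·0.379619 = 0.049056

Final: 0.049056


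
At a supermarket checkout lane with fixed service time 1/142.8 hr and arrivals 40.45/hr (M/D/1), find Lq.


ρ = 40.45/142.8 = 0.2833
M/D/1: Lq = ρ²/(2(1−ρ)) = 0.08024/(2·0.7167) = 0.05597

Final: 0.05597


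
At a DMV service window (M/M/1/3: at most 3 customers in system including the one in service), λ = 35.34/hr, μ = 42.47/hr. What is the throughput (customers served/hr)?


ρ = 0.8321; P_K = (1−ρ)ρ^3/(1−ρ^4) = 0.185820
λ_eff = λ(1 − P_K) = 35.34·(1 − 0.185820) = 35.34·0.814180 = 28.7731 /hr

Final: 28.7731 /hr


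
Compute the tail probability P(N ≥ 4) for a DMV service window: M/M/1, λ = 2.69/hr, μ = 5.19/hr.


ρ = 2.69/5.19 = 0.5183
P(N ≥ n) = ρ^n = 0.5183^4 = 0.072167

Final: 0.072167


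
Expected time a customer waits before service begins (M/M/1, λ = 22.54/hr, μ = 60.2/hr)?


ρ = 22.54/60.2 = 0.3744
Wq = ρ/(μ−λ) = 0.3744/(60.2 − 22.54) = 0.3744/37.66 = 0.009942 hr

Final: 0.009942 hr


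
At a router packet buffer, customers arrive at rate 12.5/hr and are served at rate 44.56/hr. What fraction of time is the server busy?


ρ = λ/μ = 12.5/44.56 = 0.2805

Final: 0.2805


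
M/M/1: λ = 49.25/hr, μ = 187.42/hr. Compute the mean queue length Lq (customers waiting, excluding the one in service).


ρ = 49.25/187.42 = 0.2628
Lq = ρ²/(1−ρ) = 0.06905/0.7372 = 0.09367

Final: 0.09367


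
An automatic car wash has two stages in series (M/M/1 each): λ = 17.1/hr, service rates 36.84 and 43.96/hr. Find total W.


Each node sees arrival rate λ = 17.1/hr (tandem ⇒ throughput preserved).
W₁ = 1/(μ₁−λ) = 1/(36.84−17.1) = 0.05066 hr
W₂ = 1/(μ₂−λ) = 1/(43.96−17.1) = 0.03723 hr
W_total = W₁ + W₂ = 0.05066 + 0.03723 = 0.08789 hr

Final: 0.08789 hr


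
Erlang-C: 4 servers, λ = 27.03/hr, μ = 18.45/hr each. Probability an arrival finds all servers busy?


a = λ/μ = 1.4650; ρ = a/4 = 0.3663
P₀ = 0.229086 (from M/M/c formula)
C(c,a) = [a^c/(c!(1−ρ))]·P₀ = [4.60679/(24·0.6337)]·0.229086
= 0.30288·0.229086 = 0.069386

Final: 0.069386


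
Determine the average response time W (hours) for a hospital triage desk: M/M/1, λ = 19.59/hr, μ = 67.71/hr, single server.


W = 1/(μ−λ) = 1/(67.71 − 19.59) = 1/48.12 = 0.02078 hr

Final: 0.02078 hr


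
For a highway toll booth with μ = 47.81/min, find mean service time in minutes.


Mean service time = 1/μ = 1/47.81 minute = 0.02092 minute
In minutes: 0.02092 × 1 = 0.02092 min

Final: 0.02092 min


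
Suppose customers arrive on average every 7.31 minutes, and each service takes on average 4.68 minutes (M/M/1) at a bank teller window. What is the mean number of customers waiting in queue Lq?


λ = 60/7.31 = 8.2079 /hr
μ = 60/4.68 = 12.8205 /hr
ρ = λ/μ = 8.2079/12.8205 = 0.6402
Lq = ρ²/(1−ρ) = 0.4099/0.3598 = 1.1392

Final: 1.1392


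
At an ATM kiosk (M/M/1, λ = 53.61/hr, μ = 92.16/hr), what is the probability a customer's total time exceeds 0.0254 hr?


W ~ Exponential(μ−λ) for M/M/1.
μ − λ = 92.16 − 53.61 = 38.5500
P(W > t) = e^{−(μ−λ)t} = e^{−0.9792} = 0.375623

Final: 0.375623


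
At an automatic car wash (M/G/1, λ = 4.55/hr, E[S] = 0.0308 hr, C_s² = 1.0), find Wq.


ρ = λ·E[S] = 4.55·0.0308 = 0.1401
E[S²] = E[S]²(1+C_s²) = 0.0308²·(1+1.0) = 0.001897
Wq = λ·E[S²]/(2(1−ρ)) = 4.55·0.001897/(2·0.8599) = 0.005020 hr

Final: 0.005020 hr


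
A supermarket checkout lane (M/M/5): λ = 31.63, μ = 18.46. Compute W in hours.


a = 1.7134; ρ = 0.3427; P₀ = 0.179658
Lq = P₀·a^c·ρ/(c!(1−ρ)²) = 0.01754
Wq = Lq/λ = 0.01754/31.63 = 0.0005544 hr
W = Wq + 1/μ = 0.0005544 + 0.05417 = 0.05473 hr

Final: 0.05473 hr


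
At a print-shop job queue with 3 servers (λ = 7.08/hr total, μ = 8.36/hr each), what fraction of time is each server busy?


ρ = λ/(cμ) = 7.08/(3·8.36) = 7.08/25.08 = 0.2823

Final: 0.2823


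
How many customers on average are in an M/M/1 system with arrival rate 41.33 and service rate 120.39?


ρ = λ/μ = 41.33/120.39 = 0.3433
L = ρ/(1−ρ) = 0.3433/(1 − 0.3433) = 0.3433/0.6567 = 0.5228

Final: 0.5228


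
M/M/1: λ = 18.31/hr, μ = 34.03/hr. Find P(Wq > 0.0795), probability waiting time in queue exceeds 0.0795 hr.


ρ = 18.31/34.03 = 0.5381
P(Wq > t) = ρ·e^{−(μ−λ)t} = 0.5381·e^{−1.2497}
= 0.5381·0.286579 = 0.154195

Final: 0.154195


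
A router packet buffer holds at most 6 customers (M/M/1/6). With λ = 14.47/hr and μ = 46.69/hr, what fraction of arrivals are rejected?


ρ = λ/μ = 14.47/46.69 = 0.3099
P_K = (1−ρ)ρ^K/(1−ρ^(K+1)) = (0.6901·0.0008861)/(1 − 0.0002746)
= 0.0006115/0.999725 = 0.0006116

Final: 0.0006116


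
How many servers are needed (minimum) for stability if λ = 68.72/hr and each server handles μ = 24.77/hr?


Stability requires cμ > λ ⇔ c > λ/μ.
λ/μ = 68.72/24.77 = 2.7743
Minimum integer c = ⌊2.7743⌋ + 1 = 3
Check: 3·24.77 = 74.31 > 68.72, while 2·24.77 = 49.54 ≤ 68.72

Final: 3 servers


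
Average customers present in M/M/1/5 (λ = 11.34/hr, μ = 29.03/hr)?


ρ = 11.34/29.03 = 0.3906
L = ρ[1 − (K+1)ρ^K + Kρ^(K+1)] / [(1−ρ)(1−ρ^(K+1))]
Numerator: 0.3906·(1 − 6·0.009096 + 5·0.003553) = 0.376252
Denominator: (0.6094)·(0.996447) = 0.607205
L = 0.376252/0.607205 = 0.6196

Final: 0.6196


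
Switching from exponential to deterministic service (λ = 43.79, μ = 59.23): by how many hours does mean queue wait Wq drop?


ρ = 43.79/59.23 = 0.7393
Wq(M/M/1) = ρ/(μ−λ) = 0.7393/15.44 = 0.04788 hr
Wq(M/D/1) = ρ/(2(μ−λ)) = 0.02394 hr
Savings = 0.04788 − 0.02394 = 0.02394 hr

Final: 0.02394 hr


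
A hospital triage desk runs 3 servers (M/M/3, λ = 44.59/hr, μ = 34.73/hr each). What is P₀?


a = λ/μ = 44.59/34.73 = 1.2839; ρ = a/c = 0.4280
Σ_{k=0}^{2} a^k/k! (terms k=0..2) = 1.00000 + 1.28390 + 0.82421 = 3.10811
Tail: a^3/(3!(1−ρ)) = 2.11640/(6·0.5720) = 0.61663
P₀ = 1/(3.10811 + 0.61663) = 1/3.72474 = 0.268475

Final: 0.268475


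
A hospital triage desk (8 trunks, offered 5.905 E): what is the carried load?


B(8,5.905) = 0.116628 (Erlang-B)
Carried load = a(1 − B) = 5.905·(1 − 0.116628) = 5.905·0.883372 = 5.2163 E

Final: 5.2163 Erlangs


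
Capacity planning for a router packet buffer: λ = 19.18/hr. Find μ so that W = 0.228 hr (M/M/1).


W = 1/(μ−λ) ⇒ μ − λ = 1/W = 1/0.228 = 4.3860
μ = λ + 1/W = 19.18 + 4.3860 = 23.5660 per hr

Final: 23.5660 /hr


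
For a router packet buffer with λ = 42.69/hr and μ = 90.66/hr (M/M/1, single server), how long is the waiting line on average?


ρ = 42.69/90.66 = 0.4709
Lq = ρ²/(1−ρ) = 0.2217/0.5291 = 0.4191

Final: 0.4191


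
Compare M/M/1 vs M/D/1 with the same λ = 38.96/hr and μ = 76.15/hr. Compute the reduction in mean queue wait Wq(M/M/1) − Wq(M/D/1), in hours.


ρ = 38.96/76.15 = 0.5116
Wq(M/M/1) = ρ/(μ−λ) = 0.5116/37.19 = 0.01376 hr
Wq(M/D/1) = ρ/(2(μ−λ)) = 0.006878 hr
Savings = 0.01376 − 0.006878 = 0.006878 hr

Final: 0.006878 hr


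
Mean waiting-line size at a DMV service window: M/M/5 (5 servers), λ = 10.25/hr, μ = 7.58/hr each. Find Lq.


a = λ/μ = 1.3522; ρ = a/5 = 0.2704
P₀ = 0.258425
Lq = P₀·a^c·ρ / (c!·(1−ρ)²) = 0.258425·4.52140·0.2704/(120·0.53225)
= 0.004948

Final: 0.004948


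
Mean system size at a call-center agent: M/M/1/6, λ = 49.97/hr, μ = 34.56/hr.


ρ = 49.97/34.56 = 1.4459
L = ρ[1 − (K+1)ρ^K + Kρ^(K+1)] / [(1−ρ)(1−ρ^(K+1))]
Numerator: 1.4459·(1 − 7·9.137212 + 6·13.211414) = 23.579597
Denominator: (-0.4459)·(-12.211414) = 5.444962
L = 23.579597/5.444962 = 4.3305

Final: 4.3305


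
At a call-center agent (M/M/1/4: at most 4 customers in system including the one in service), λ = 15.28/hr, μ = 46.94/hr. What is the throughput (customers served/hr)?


ρ = 0.3255; P_K = (1−ρ)ρ^4/(1−ρ^5) = 0.007601
λ_eff = λ(1 − P_K) = 15.28·(1 − 0.007601) = 15.28·0.992399 = 15.1639 /hr

Final: 15.1639 /hr


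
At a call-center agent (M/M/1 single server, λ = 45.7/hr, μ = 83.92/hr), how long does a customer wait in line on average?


ρ = 45.7/83.92 = 0.5446
Wq = ρ/(μ−λ) = 0.5446/(83.92 − 45.7) = 0.5446/38.22 = 0.01425 hr

Final: 0.01425 hr


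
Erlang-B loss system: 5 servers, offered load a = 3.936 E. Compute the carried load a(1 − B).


B(5,3.936) = 0.193337 (Erlang-B)
Carried load = a(1 − B) = 3.936·(1 − 0.193337) = 3.936·0.806663 = 3.1750 E

Final: 3.1750 Erlangs


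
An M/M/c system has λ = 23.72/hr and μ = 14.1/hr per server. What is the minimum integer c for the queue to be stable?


Stability requires cμ > λ ⇔ c > λ/μ.
λ/μ = 23.72/14.1 = 1.6823
Minimum integer c = ⌊1.6823⌋ + 1 = 2
Check: 2·14.1 = 28.20 > 23.72, while 1·14.1 = 14.10 ≤ 23.72

Final: 2 servers


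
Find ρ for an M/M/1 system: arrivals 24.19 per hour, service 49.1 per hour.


ρ = λ/μ = 24.19/49.1 = 0.4927

Final: 0.4927


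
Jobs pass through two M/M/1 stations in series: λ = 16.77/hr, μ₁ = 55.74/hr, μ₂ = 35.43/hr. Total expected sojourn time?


Each node sees arrival rate λ = 16.77/hr (tandem ⇒ throughput preserved).
W₁ = 1/(μ₁−λ) = 1/(55.74−16.77) = 0.02566 hr
W₂ = 1/(μ₂−λ) = 1/(35.43−16.77) = 0.05359 hr
W_total = W₁ + W₂ = 0.02566 + 0.05359 = 0.07925 hr

Final: 0.07925 hr


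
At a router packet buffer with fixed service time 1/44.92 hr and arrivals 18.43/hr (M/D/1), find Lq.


ρ = 18.43/44.92 = 0.4103
M/D/1: Lq = ρ²/(2(1−ρ)) = 0.1683/(2·0.5897) = 0.14272

Final: 0.14272


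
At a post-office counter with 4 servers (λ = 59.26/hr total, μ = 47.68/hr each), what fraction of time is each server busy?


ρ = λ/(cμ) = 59.26/(4·47.68) = 59.26/190.72 = 0.3107

Final: 0.3107


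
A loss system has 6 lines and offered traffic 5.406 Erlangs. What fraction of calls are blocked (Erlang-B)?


B(c,a) = (a^c/c!) / Σ_{k=0}^{c} a^k/k!
a^6/6! = 34.667598
Σ terms (k=0..6): 1.00000 + 5.40600 + 14.61242 + 26.33158 + 35.58713 + 38.47680 + 34.66760 = 156.081521
B = 34.667598/156.081521 = 0.222112

Final: 0.222112


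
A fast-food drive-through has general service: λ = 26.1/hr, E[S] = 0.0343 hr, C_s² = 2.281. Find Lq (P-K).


ρ = λ·E[S] = 26.1·0.0343 = 0.8952
Lq = ρ²(1+C_s²)/(2(1−ρ)) = 0.8014·(1+2.281)/(2·0.1048)
= 0.8014·3.2810/0.2095 = 12.54898

Final: 12.54898


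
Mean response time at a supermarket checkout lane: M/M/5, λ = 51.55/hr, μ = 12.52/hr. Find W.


a = 4.1174; ρ = 0.8235; P₀ = 0.010745
Lq = P₀·a^c·ρ/(c!(1−ρ)²) = 2.80034
Wq = Lq/λ = 2.80034/51.55 = 0.05432 hr
W = Wq + 1/μ = 0.05432 + 0.07987 = 0.13419 hr

Final: 0.13419 hr


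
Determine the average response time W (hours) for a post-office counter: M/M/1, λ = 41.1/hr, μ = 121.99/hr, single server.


W = 1/(μ−λ) = 1/(121.99 − 41.1) = 1/80.89 = 0.01236 hr

Final: 0.01236 hr


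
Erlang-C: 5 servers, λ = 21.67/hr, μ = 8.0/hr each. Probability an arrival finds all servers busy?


a = λ/μ = 2.7088; ρ = a/5 = 0.5418
P₀ = 0.064164 (from M/M/c formula)
C(c,a) = [a^c/(c!(1−ρ))]·P₀ = [145.82924/(120·0.4582)]·0.064164
= 2.65192·0.064164 = 0.170159

Final: 0.170159


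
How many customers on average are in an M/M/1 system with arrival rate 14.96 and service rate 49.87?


ρ = λ/μ = 14.96/49.87 = 0.3000
L = ρ/(1−ρ) = 0.3000/(1 − 0.3000) = 0.3000/0.7000 = 0.4285

Final: 0.4285


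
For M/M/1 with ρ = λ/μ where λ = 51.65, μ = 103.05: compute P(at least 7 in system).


ρ = 51.65/103.05 = 0.5012
P(N ≥ n) = ρ^n = 0.5012^7 = 0.007946

Final: 0.007946


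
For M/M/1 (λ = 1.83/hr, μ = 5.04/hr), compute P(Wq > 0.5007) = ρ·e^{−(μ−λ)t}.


ρ = 1.83/5.04 = 0.3631
P(Wq > t) = ρ·e^{−(μ−λ)t} = 0.3631·e^{−1.6072}
= 0.3631·0.200439 = 0.072778

Final: 0.072778


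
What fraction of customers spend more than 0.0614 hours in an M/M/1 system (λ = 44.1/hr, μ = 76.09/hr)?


W ~ Exponential(μ−λ) for M/M/1.
μ − λ = 76.09 − 44.1 = 31.9900
P(W > t) = e^{−(μ−λ)t} = e^{−1.9642} = 0.140270

Final: 0.140270


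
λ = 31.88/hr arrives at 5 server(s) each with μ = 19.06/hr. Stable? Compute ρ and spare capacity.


Total capacity cμ = 5·19.06 = 95.30/hr
ρ = λ/(cμ) = 31.88/95.30 = 0.3345
Stable ⇔ ρ < 1: YES
Spare capacity = cμ − λ = 95.30 − 31.88 = 63.42/hr

Final: ρ = 0.3345; stable; margin = 63.42/hr


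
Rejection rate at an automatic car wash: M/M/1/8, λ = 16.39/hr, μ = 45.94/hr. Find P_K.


ρ = λ/μ = 16.39/45.94 = 0.3568
P_K = (1−ρ)ρ^K/(1−ρ^(K+1)) = (0.6432·0.0002625)/(1 − 0.00009365)
= 0.0001688/0.999906 = 0.0001689

Final: 0.0001689


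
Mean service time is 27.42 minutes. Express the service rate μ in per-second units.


μ = 1/(service time) in consistent units.
1 second = 0.0166667 min, so μ = 0.0166667/27.42 = 0.0006078 per second

Final: 0.0006078 /sec


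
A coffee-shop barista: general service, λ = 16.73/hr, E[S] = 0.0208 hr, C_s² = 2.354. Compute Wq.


ρ = λ·E[S] = 16.73·0.0208 = 0.3480
E[S²] = E[S]²(1+C_s²) = 0.0208²·(1+2.354) = 0.001451
Wq = λ·E[S²]/(2(1−ρ)) = 16.73·0.001451/(2·0.6520) = 0.01862 hr

Final: 0.01862 hr


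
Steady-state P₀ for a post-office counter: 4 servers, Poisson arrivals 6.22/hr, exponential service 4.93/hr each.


a = λ/μ = 6.22/4.93 = 1.2617; ρ = a/c = 0.3154
Σ_{k=0}^{3} a^k/k! (terms k=0..3) = 1.00000 + 1.26166 + 0.79590 + 0.33472 = 3.39228
Tail: a^4/(4!(1−ρ)) = 2.53381/(24·0.6846) = 0.15422
P₀ = 1/(3.39228 + 0.15422) = 1/3.54650 = 0.281968

Final: 0.281968


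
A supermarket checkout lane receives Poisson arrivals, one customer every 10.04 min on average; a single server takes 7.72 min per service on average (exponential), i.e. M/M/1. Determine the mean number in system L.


λ = 60/10.04 = 5.9761 /hr
μ = 60/7.72 = 7.7720 /hr
ρ = λ/μ = 5.9761/7.7720 = 0.7689
L = ρ/(1−ρ) = 0.7689/0.2311 = 3.3276

Final: 3.3276


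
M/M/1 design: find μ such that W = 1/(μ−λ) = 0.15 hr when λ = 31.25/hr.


W = 1/(μ−λ) ⇒ μ − λ = 1/W = 1/0.15 = 6.6667
μ = λ + 1/W = 31.25 + 6.6667 = 37.9167 per hr

Final: 37.9167 /hr


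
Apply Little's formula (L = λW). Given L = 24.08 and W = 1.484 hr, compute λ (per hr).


λ = L/W = 24.08/1.484 = 16.2264 /hr

Final: 16.2264 /hr


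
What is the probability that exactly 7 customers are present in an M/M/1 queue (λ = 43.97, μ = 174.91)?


ρ = 43.97/174.91 = 0.2514
P_n = (1−ρ)·ρ^n = (1 − 0.2514)·0.2514^7 = 0.7486·0.00006344 = 0.00004750

Final: 0.00004750


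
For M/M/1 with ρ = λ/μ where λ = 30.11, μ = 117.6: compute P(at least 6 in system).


ρ = 30.11/117.6 = 0.2560
P(N ≥ n) = ρ^n = 0.2560^6 = 0.0002817

Final: 0.0002817


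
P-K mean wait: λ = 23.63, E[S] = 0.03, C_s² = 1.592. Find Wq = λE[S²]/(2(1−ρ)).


ρ = λ·E[S] = 23.63·0.03 = 0.7089
E[S²] = E[S]²(1+C_s²) = 0.03²·(1+1.592) = 0.002333
Wq = λ·E[S²]/(2(1−ρ)) = 23.63·0.002333/(2·0.2911) = 0.09468 hr

Final: 0.09468 hr


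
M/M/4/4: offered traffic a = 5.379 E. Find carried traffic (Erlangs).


B(4,5.379) = 0.427122 (Erlang-B)
Carried load = a(1 − B) = 5.379·(1 − 0.427122) = 5.379·0.572878 = 3.0815 E

Final: 3.0815 Erlangs


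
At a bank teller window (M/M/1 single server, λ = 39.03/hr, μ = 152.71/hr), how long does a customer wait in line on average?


ρ = 39.03/152.71 = 0.2556
Wq = ρ/(μ−λ) = 0.2556/(152.71 − 39.03) = 0.2556/113.68 = 0.002248 hr

Final: 0.002248 hr


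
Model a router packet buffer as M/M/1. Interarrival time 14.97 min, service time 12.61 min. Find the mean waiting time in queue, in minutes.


λ = 60/14.97 = 4.0080 /hr
μ = 60/12.61 = 4.7581 /hr
ρ = λ/μ = 4.0080/4.7581 = 0.8424
Wq = ρ/(μ−λ) = 0.8424/(4.7581−4.0080) = 1.12297 hr
In minutes: 1.12297·60 = 67.378 min

Final: 67.378 min


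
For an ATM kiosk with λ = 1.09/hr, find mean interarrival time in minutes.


Mean interarrival time = 1/λ = 1/1.09 hour = 0.91743 hour
In minutes: 0.91743 × 60 = 55.0459 min

Final: 55.0459 min


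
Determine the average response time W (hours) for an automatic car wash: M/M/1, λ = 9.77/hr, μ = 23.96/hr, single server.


W = 1/(μ−λ) = 1/(23.96 − 9.77) = 1/14.19 = 0.07047 hr

Final: 0.07047 hr


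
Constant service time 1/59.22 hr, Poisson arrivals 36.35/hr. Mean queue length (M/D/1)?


ρ = 36.35/59.22 = 0.6138
M/D/1: Lq = ρ²/(2(1−ρ)) = 0.3768/(2·0.3862) = 0.48780

Final: 0.48780


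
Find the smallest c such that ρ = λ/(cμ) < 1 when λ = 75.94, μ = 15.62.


Stability requires cμ > λ ⇔ c > λ/μ.
λ/μ = 75.94/15.62 = 4.8617
Minimum integer c = ⌊4.8617⌋ + 1 = 5
Check: 5·15.62 = 78.10 > 75.94, while 4·15.62 = 62.48 ≤ 75.94

Final: 5 servers


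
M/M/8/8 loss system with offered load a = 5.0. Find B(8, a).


B(c,a) = (a^c/c!) / Σ_{k=0}^{c} a^k/k!
a^8/8! = 9.688120
Σ terms (k=0..8): 1.00000 + 5.00000 + 12.50000 + 20.83333 + 26.04167 + 26.04167 + 21.70139 + 15.50099 + 9.68812 = 138.307168
B = 9.688120/138.307168 = 0.070048

Final: 0.070048


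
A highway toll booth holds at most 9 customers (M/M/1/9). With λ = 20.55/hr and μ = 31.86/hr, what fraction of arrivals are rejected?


ρ = λ/μ = 20.55/31.86 = 0.6450
P_K = (1−ρ)ρ^K/(1−ρ^(K+1)) = (0.3550·0.019324)/(1 − 0.012464)
= 0.006860/0.987536 = 0.006946

Final: 0.006946


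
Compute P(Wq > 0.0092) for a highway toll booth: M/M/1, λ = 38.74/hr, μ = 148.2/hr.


ρ = 38.74/148.2 = 0.2614
P(Wq > t) = ρ·e^{−(μ−λ)t} = 0.2614·e^{−1.0070}
= 0.2614·0.365302 = 0.095491

Final: 0.095491


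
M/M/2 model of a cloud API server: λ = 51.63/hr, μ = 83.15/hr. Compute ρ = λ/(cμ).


ρ = λ/(cμ) = 51.63/(2·83.15) = 51.63/166.30 = 0.3105

Final: 0.3105


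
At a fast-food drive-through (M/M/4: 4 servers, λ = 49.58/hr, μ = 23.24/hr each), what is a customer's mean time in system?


a = 2.1334; ρ = 0.5333; P₀ = 0.112651
Lq = P₀·a^c·ρ/(c!(1−ρ)²) = 0.23814
Wq = Lq/λ = 0.23814/49.58 = 0.004803 hr
W = Wq + 1/μ = 0.004803 + 0.04303 = 0.04783 hr

Final: 0.04783 hr


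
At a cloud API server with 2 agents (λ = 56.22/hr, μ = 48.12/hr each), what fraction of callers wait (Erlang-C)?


a = λ/μ = 1.1683; ρ = a/2 = 0.5842
P₀ = 0.262495 (from M/M/c formula)
C(c,a) = [a^c/(c!(1−ρ))]·P₀ = [1.36499/(2·0.4158)]·0.262495
= 1.64127·0.262495 = 0.430824

Final: 0.430824


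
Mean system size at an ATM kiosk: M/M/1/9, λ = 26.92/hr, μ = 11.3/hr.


ρ = 26.92/11.3 = 2.3823
L = ρ[1 − (K+1)ρ^K + Kρ^(K+1)] / [(1−ρ)(1−ρ^(K+1))]
Numerator: 2.3823·(1 − 10·2471.550614 + 9·5887.977215) = 67365.010114
Denominator: (-1.3823)·(-5886.977215) = 8137.573813
L = 67365.010114/8137.573813 = 8.2783

Final: 8.2783


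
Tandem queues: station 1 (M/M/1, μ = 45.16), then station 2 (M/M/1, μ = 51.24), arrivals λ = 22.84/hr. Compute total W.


Each node sees arrival rate λ = 22.84/hr (tandem ⇒ throughput preserved).
W₁ = 1/(μ₁−λ) = 1/(45.16−22.84) = 0.04480 hr
W₂ = 1/(μ₂−λ) = 1/(51.24−22.84) = 0.03521 hr
W_total = W₁ + W₂ = 0.04480 + 0.03521 = 0.08001 hr

Final: 0.08001 hr


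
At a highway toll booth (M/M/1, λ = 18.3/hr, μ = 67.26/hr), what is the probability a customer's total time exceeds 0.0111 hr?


W ~ Exponential(μ−λ) for M/M/1.
μ − λ = 67.26 − 18.3 = 48.9600
P(W > t) = e^{−(μ−λ)t} = e^{−0.5435} = 0.580738

Final: 0.580738


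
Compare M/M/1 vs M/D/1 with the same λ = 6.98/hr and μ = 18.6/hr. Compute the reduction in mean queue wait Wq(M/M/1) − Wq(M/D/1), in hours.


ρ = 6.98/18.6 = 0.3753
Wq(M/M/1) = ρ/(μ−λ) = 0.3753/11.62 = 0.03230 hr
Wq(M/D/1) = ρ/(2(μ−λ)) = 0.01615 hr
Savings = 0.03230 − 0.01615 = 0.01615 hr

Final: 0.01615 hr


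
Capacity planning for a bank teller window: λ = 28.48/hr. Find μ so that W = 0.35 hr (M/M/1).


W = 1/(μ−λ) ⇒ μ − λ = 1/W = 1/0.35 = 2.8571
μ = λ + 1/W = 28.48 + 2.8571 = 31.3371 per hr

Final: 31.3371 /hr


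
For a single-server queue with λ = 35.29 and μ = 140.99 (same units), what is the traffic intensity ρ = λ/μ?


ρ = λ/μ = 35.29/140.99 = 0.2503

Final: 0.2503


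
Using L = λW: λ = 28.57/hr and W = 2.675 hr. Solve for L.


L = λW = 28.57·2.675 = 76.4247

Final: 76.4247


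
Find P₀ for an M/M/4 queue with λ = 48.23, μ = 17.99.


a = λ/μ = 48.23/17.99 = 2.6809; ρ = a/c = 0.6702
Σ_{k=0}^{3} a^k/k! (terms k=0..3) = 1.00000 + 2.68093 + 3.59370 + 3.21149 = 10.48613
Tail: a^4/(4!(1−ρ)) = 51.65881/(24·0.3298) = 6.52719
P₀ = 1/(10.48613 + 6.52719) = 1/17.01333 = 0.058777

Final: 0.058777


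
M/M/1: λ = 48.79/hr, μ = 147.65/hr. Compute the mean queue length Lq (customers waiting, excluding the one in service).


ρ = 48.79/147.65 = 0.3304
Lq = ρ²/(1−ρ) = 0.1092/0.6696 = 0.1631

Final: 0.1631


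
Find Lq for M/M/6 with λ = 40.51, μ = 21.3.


a = λ/μ = 1.9019; ρ = a/6 = 0.3170
P₀ = 0.149126
Lq = P₀·a^c·ρ / (c!·(1−ρ)²) = 0.149126·47.32557·0.3170/(720·0.46652)
= 0.006660

Final: 0.006660


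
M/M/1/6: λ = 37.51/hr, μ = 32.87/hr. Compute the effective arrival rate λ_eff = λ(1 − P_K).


ρ = 1.1412; P_K = (1−ρ)ρ^6/(1−ρ^7) = 0.205073
λ_eff = λ(1 − P_K) = 37.51·(1 − 0.205073) = 37.51·0.794927 = 29.8177 /hr

Final: 29.8177 /hr


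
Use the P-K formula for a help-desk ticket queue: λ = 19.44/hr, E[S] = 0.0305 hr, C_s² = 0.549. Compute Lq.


ρ = λ·E[S] = 19.44·0.0305 = 0.5929
Lq = ρ²(1+C_s²)/(2(1−ρ)) = 0.3516·(1+0.549)/(2·0.4071)
= 0.3516·1.5490/0.8142 = 0.66886

Final: 0.66886


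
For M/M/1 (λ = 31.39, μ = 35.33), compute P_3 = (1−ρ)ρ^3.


ρ = 31.39/35.33 = 0.8885
P_n = (1−ρ)·ρ^n = (1 − 0.8885)·0.8885^3 = 0.1115·0.701363 = 0.078216

Final: 0.078216


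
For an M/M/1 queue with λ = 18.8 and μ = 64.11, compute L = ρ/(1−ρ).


ρ = λ/μ = 18.8/64.11 = 0.2932
L = ρ/(1−ρ) = 0.2932/(1 − 0.2932) = 0.2932/0.7068 = 0.4149

Final: 0.4149


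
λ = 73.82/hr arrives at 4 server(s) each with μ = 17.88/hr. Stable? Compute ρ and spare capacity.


Total capacity cμ = 4·17.88 = 71.52/hr
ρ = λ/(cμ) = 73.82/71.52 = 1.0322
Stable ⇔ ρ < 1: NO
Spare capacity = cμ − λ = 71.52 − 73.82 = -2.30/hr

Final: ρ = 1.0322; unstable; margin = -2.30/hr


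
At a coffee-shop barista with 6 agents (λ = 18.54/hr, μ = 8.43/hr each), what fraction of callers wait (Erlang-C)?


a = λ/μ = 2.1993; ρ = a/6 = 0.3665
P₀ = 0.110591 (from M/M/c formula)
C(c,a) = [a^c/(c!(1−ρ))]·P₀ = [113.16000/(720·0.6335)]·0.110591
= 0.24811·0.110591 = 0.027439

Final: 0.027439


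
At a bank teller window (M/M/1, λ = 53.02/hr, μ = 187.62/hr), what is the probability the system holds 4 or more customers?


ρ = 53.02/187.62 = 0.2826
P(N ≥ n) = ρ^n = 0.2826^4 = 0.006377

Final: 0.006377


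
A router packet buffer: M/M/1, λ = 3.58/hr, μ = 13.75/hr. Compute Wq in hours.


ρ = 3.58/13.75 = 0.2604
Wq = ρ/(μ−λ) = 0.2604/(13.75 − 3.58) = 0.2604/10.17 = 0.02560 hr

Final: 0.02560 hr
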